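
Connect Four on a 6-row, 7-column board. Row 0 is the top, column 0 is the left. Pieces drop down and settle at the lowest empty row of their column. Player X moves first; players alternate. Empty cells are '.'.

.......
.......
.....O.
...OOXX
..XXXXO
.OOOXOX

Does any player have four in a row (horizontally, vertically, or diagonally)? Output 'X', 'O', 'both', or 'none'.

X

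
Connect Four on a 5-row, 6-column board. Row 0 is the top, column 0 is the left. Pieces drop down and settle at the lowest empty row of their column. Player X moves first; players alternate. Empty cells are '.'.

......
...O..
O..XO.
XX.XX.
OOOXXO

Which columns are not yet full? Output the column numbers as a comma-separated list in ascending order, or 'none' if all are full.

Answer: 0,1,2,3,4,5

Derivation:
col 0: top cell = '.' → open
col 1: top cell = '.' → open
col 2: top cell = '.' → open
col 3: top cell = '.' → open
col 4: top cell = '.' → open
col 5: top cell = '.' → open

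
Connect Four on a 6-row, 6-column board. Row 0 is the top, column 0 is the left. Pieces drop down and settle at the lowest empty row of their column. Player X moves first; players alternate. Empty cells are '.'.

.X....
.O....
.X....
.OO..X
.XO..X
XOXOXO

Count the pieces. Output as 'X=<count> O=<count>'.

X=8 O=7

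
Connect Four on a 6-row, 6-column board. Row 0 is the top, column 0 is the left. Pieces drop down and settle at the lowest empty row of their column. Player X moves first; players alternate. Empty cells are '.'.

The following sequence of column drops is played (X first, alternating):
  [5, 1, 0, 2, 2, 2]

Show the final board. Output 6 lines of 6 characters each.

Answer: ......
......
......
..O...
..X...
XOO..X

Derivation:
Move 1: X drops in col 5, lands at row 5
Move 2: O drops in col 1, lands at row 5
Move 3: X drops in col 0, lands at row 5
Move 4: O drops in col 2, lands at row 5
Move 5: X drops in col 2, lands at row 4
Move 6: O drops in col 2, lands at row 3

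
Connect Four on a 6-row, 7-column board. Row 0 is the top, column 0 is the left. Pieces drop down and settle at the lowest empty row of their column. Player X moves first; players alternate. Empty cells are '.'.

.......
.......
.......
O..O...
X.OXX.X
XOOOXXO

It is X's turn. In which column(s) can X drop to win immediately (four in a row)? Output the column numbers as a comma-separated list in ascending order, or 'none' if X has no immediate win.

col 0: drop X → no win
col 1: drop X → no win
col 2: drop X → no win
col 3: drop X → no win
col 4: drop X → no win
col 5: drop X → WIN!
col 6: drop X → no win

Answer: 5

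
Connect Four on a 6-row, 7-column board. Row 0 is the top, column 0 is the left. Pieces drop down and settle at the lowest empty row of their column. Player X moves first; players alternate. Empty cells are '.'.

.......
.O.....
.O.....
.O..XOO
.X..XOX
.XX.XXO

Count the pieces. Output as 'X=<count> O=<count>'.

X=8 O=7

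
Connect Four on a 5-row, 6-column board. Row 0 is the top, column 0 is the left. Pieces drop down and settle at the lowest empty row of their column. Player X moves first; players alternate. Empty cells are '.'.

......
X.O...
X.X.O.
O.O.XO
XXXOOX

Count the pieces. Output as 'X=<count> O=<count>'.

X=8 O=7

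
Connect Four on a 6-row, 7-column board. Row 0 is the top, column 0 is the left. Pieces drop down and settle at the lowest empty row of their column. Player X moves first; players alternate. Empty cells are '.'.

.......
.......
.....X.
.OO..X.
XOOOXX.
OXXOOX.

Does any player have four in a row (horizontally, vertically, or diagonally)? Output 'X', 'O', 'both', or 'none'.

X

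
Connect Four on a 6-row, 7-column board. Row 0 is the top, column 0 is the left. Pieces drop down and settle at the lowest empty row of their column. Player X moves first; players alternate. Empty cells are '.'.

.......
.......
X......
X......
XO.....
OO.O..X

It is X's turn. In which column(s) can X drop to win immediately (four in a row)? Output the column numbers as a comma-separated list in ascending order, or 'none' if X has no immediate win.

Answer: 0

Derivation:
col 0: drop X → WIN!
col 1: drop X → no win
col 2: drop X → no win
col 3: drop X → no win
col 4: drop X → no win
col 5: drop X → no win
col 6: drop X → no win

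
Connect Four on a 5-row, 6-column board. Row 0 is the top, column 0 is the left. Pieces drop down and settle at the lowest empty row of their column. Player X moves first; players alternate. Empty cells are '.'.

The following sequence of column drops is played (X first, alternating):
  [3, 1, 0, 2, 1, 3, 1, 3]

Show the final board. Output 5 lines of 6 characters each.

Answer: ......
......
.X.O..
.X.O..
XOOX..

Derivation:
Move 1: X drops in col 3, lands at row 4
Move 2: O drops in col 1, lands at row 4
Move 3: X drops in col 0, lands at row 4
Move 4: O drops in col 2, lands at row 4
Move 5: X drops in col 1, lands at row 3
Move 6: O drops in col 3, lands at row 3
Move 7: X drops in col 1, lands at row 2
Move 8: O drops in col 3, lands at row 2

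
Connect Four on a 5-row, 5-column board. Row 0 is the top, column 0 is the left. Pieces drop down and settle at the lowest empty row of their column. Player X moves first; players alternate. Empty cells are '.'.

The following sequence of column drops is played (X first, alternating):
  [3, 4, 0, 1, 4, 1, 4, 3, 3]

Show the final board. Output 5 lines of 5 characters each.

Move 1: X drops in col 3, lands at row 4
Move 2: O drops in col 4, lands at row 4
Move 3: X drops in col 0, lands at row 4
Move 4: O drops in col 1, lands at row 4
Move 5: X drops in col 4, lands at row 3
Move 6: O drops in col 1, lands at row 3
Move 7: X drops in col 4, lands at row 2
Move 8: O drops in col 3, lands at row 3
Move 9: X drops in col 3, lands at row 2

Answer: .....
.....
...XX
.O.OX
XO.XO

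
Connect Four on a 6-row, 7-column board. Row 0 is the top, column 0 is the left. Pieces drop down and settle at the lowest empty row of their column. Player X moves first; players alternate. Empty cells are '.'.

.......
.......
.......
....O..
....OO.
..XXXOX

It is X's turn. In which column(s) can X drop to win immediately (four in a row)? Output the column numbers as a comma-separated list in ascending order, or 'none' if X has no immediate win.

col 0: drop X → no win
col 1: drop X → WIN!
col 2: drop X → no win
col 3: drop X → no win
col 4: drop X → no win
col 5: drop X → no win
col 6: drop X → no win

Answer: 1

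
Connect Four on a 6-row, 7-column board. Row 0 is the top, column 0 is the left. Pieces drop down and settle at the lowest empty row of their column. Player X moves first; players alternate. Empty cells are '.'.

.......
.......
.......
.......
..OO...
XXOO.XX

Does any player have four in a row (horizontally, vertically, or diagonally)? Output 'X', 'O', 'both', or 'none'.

none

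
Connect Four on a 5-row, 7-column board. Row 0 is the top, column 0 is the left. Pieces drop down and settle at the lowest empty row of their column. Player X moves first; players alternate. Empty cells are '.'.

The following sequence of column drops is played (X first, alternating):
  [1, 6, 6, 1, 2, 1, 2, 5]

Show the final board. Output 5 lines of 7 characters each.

Answer: .......
.......
.O.....
.OX...X
.XX..OO

Derivation:
Move 1: X drops in col 1, lands at row 4
Move 2: O drops in col 6, lands at row 4
Move 3: X drops in col 6, lands at row 3
Move 4: O drops in col 1, lands at row 3
Move 5: X drops in col 2, lands at row 4
Move 6: O drops in col 1, lands at row 2
Move 7: X drops in col 2, lands at row 3
Move 8: O drops in col 5, lands at row 4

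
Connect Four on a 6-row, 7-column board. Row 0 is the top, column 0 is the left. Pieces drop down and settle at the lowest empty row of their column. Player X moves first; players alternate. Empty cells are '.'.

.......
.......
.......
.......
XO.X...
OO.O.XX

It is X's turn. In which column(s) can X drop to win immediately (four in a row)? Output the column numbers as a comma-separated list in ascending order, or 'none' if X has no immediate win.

Answer: none

Derivation:
col 0: drop X → no win
col 1: drop X → no win
col 2: drop X → no win
col 3: drop X → no win
col 4: drop X → no win
col 5: drop X → no win
col 6: drop X → no win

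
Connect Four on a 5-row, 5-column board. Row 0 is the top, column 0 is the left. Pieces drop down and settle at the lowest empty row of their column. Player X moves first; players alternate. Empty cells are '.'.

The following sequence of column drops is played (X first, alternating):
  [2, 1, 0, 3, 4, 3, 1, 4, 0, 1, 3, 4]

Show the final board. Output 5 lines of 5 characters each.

Move 1: X drops in col 2, lands at row 4
Move 2: O drops in col 1, lands at row 4
Move 3: X drops in col 0, lands at row 4
Move 4: O drops in col 3, lands at row 4
Move 5: X drops in col 4, lands at row 4
Move 6: O drops in col 3, lands at row 3
Move 7: X drops in col 1, lands at row 3
Move 8: O drops in col 4, lands at row 3
Move 9: X drops in col 0, lands at row 3
Move 10: O drops in col 1, lands at row 2
Move 11: X drops in col 3, lands at row 2
Move 12: O drops in col 4, lands at row 2

Answer: .....
.....
.O.XO
XX.OO
XOXOX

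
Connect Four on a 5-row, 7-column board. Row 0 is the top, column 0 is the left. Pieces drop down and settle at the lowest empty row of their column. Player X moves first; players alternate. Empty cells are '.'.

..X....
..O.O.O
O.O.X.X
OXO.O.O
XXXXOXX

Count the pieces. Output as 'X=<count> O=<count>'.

X=10 O=10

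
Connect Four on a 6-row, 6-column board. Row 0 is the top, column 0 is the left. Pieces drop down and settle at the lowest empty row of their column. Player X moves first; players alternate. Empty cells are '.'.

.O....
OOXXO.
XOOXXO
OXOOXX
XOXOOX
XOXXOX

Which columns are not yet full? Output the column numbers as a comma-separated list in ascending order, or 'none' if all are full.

col 0: top cell = '.' → open
col 1: top cell = 'O' → FULL
col 2: top cell = '.' → open
col 3: top cell = '.' → open
col 4: top cell = '.' → open
col 5: top cell = '.' → open

Answer: 0,2,3,4,5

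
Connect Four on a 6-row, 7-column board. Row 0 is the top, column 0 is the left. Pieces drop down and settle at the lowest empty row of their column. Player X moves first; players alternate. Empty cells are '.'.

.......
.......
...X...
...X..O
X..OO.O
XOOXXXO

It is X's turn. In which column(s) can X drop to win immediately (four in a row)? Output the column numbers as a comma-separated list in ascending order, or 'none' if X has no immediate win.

Answer: none

Derivation:
col 0: drop X → no win
col 1: drop X → no win
col 2: drop X → no win
col 3: drop X → no win
col 4: drop X → no win
col 5: drop X → no win
col 6: drop X → no win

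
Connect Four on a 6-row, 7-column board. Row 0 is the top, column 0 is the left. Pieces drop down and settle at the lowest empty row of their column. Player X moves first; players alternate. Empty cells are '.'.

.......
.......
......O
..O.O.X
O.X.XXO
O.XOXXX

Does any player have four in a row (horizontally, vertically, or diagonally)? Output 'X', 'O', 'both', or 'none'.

none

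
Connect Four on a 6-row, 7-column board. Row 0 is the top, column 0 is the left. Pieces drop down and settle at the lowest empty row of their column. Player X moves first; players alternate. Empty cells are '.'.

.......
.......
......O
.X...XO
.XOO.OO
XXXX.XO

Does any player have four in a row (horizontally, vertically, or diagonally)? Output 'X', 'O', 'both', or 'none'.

both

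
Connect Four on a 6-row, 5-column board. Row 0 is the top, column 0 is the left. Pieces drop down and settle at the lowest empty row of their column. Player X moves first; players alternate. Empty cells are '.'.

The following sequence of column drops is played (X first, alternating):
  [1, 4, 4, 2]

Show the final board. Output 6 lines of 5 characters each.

Move 1: X drops in col 1, lands at row 5
Move 2: O drops in col 4, lands at row 5
Move 3: X drops in col 4, lands at row 4
Move 4: O drops in col 2, lands at row 5

Answer: .....
.....
.....
.....
....X
.XO.O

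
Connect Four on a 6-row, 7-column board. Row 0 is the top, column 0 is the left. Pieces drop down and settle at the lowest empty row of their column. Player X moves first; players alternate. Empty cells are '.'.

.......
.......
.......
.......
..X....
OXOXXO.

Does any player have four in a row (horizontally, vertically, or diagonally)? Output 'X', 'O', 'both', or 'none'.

none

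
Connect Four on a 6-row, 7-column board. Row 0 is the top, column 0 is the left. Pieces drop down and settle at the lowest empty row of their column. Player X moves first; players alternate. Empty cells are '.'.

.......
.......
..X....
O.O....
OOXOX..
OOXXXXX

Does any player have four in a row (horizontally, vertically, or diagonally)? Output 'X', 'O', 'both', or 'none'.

X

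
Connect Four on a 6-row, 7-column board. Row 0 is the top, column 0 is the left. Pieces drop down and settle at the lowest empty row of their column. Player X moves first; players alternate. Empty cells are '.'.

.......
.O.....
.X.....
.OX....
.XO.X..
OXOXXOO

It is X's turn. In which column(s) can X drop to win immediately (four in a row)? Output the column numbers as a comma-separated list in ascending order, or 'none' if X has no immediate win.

Answer: 3

Derivation:
col 0: drop X → no win
col 1: drop X → no win
col 2: drop X → no win
col 3: drop X → WIN!
col 4: drop X → no win
col 5: drop X → no win
col 6: drop X → no win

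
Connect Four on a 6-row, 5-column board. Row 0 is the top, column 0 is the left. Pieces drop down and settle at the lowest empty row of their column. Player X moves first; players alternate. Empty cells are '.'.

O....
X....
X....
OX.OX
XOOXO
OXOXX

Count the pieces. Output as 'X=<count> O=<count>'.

X=9 O=8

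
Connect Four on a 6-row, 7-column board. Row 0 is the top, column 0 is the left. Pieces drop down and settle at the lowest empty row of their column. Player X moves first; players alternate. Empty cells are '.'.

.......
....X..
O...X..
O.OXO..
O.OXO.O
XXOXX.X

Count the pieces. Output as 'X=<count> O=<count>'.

X=9 O=9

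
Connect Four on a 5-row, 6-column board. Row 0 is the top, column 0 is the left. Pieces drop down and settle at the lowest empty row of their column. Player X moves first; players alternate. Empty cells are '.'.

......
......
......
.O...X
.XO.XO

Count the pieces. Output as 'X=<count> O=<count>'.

X=3 O=3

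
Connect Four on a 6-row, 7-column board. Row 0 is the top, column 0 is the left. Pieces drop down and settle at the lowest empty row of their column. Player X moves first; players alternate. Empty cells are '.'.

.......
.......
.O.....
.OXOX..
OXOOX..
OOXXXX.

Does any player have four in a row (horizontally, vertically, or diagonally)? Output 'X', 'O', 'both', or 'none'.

X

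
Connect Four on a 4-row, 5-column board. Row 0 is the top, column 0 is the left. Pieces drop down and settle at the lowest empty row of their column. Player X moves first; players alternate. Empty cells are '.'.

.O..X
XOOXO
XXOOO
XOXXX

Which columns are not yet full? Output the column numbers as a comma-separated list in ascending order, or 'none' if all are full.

col 0: top cell = '.' → open
col 1: top cell = 'O' → FULL
col 2: top cell = '.' → open
col 3: top cell = '.' → open
col 4: top cell = 'X' → FULL

Answer: 0,2,3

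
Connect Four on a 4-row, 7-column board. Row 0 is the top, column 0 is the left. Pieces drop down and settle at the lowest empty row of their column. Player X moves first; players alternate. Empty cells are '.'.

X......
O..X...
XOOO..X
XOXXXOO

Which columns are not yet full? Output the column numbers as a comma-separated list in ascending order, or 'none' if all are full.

col 0: top cell = 'X' → FULL
col 1: top cell = '.' → open
col 2: top cell = '.' → open
col 3: top cell = '.' → open
col 4: top cell = '.' → open
col 5: top cell = '.' → open
col 6: top cell = '.' → open

Answer: 1,2,3,4,5,6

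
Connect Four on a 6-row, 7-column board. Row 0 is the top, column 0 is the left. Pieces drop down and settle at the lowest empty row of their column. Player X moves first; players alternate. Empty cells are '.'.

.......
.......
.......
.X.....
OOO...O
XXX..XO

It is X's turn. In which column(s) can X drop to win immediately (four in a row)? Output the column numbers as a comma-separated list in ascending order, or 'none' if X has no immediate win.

Answer: 3

Derivation:
col 0: drop X → no win
col 1: drop X → no win
col 2: drop X → no win
col 3: drop X → WIN!
col 4: drop X → no win
col 5: drop X → no win
col 6: drop X → no win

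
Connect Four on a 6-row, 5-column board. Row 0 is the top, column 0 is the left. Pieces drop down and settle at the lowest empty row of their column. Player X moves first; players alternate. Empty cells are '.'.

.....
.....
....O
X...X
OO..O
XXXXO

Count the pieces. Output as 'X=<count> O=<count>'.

X=6 O=5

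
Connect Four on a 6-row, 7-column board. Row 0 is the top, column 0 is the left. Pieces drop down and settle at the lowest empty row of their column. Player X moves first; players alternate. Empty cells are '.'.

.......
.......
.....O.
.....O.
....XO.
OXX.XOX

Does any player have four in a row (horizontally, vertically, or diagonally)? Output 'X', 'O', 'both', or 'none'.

O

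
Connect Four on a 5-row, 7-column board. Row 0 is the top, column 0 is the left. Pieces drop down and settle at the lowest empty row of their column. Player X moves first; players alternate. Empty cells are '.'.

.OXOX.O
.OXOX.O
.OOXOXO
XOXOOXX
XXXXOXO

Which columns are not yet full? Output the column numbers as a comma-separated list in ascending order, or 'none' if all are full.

col 0: top cell = '.' → open
col 1: top cell = 'O' → FULL
col 2: top cell = 'X' → FULL
col 3: top cell = 'O' → FULL
col 4: top cell = 'X' → FULL
col 5: top cell = '.' → open
col 6: top cell = 'O' → FULL

Answer: 0,5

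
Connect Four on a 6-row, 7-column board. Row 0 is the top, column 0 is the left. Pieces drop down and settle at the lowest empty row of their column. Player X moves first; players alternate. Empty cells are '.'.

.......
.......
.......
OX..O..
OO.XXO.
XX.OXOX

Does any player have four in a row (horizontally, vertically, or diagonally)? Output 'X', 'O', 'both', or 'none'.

none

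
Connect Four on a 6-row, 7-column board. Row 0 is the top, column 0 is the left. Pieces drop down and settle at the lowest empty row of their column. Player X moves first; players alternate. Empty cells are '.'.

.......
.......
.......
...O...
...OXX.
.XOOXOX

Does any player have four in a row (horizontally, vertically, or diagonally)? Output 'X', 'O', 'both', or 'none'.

none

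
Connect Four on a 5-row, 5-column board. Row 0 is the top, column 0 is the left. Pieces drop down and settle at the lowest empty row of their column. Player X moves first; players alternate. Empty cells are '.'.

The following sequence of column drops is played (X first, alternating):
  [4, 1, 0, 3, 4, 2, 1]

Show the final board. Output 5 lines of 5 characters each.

Move 1: X drops in col 4, lands at row 4
Move 2: O drops in col 1, lands at row 4
Move 3: X drops in col 0, lands at row 4
Move 4: O drops in col 3, lands at row 4
Move 5: X drops in col 4, lands at row 3
Move 6: O drops in col 2, lands at row 4
Move 7: X drops in col 1, lands at row 3

Answer: .....
.....
.....
.X..X
XOOOX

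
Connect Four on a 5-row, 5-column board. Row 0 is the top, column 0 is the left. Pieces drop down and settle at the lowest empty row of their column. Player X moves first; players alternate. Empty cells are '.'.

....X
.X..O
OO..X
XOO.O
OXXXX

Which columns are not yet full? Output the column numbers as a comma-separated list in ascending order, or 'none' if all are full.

col 0: top cell = '.' → open
col 1: top cell = '.' → open
col 2: top cell = '.' → open
col 3: top cell = '.' → open
col 4: top cell = 'X' → FULL

Answer: 0,1,2,3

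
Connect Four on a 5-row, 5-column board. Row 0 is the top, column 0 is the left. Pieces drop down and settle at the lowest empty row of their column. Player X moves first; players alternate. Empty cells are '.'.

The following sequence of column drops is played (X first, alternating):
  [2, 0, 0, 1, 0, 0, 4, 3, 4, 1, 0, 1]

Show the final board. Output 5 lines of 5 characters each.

Answer: X....
O....
XO...
XO..X
OOXOX

Derivation:
Move 1: X drops in col 2, lands at row 4
Move 2: O drops in col 0, lands at row 4
Move 3: X drops in col 0, lands at row 3
Move 4: O drops in col 1, lands at row 4
Move 5: X drops in col 0, lands at row 2
Move 6: O drops in col 0, lands at row 1
Move 7: X drops in col 4, lands at row 4
Move 8: O drops in col 3, lands at row 4
Move 9: X drops in col 4, lands at row 3
Move 10: O drops in col 1, lands at row 3
Move 11: X drops in col 0, lands at row 0
Move 12: O drops in col 1, lands at row 2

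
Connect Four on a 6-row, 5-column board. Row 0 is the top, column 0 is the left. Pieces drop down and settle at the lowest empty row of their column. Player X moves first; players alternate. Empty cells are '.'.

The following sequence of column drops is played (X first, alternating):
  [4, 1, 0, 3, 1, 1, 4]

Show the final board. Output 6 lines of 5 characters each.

Answer: .....
.....
.....
.O...
.X..X
XO.OX

Derivation:
Move 1: X drops in col 4, lands at row 5
Move 2: O drops in col 1, lands at row 5
Move 3: X drops in col 0, lands at row 5
Move 4: O drops in col 3, lands at row 5
Move 5: X drops in col 1, lands at row 4
Move 6: O drops in col 1, lands at row 3
Move 7: X drops in col 4, lands at row 4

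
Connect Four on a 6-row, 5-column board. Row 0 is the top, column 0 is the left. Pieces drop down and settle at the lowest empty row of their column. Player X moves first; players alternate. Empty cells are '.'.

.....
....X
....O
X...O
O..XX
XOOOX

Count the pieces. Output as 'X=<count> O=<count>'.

X=6 O=6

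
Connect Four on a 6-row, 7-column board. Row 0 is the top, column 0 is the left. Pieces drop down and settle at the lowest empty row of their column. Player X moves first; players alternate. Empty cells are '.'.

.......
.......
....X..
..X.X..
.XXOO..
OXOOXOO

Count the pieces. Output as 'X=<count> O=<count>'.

X=7 O=7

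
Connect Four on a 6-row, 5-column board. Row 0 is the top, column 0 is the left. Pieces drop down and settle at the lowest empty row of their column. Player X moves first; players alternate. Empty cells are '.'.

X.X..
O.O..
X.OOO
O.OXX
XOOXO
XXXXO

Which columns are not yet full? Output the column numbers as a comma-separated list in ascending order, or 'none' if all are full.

col 0: top cell = 'X' → FULL
col 1: top cell = '.' → open
col 2: top cell = 'X' → FULL
col 3: top cell = '.' → open
col 4: top cell = '.' → open

Answer: 1,3,4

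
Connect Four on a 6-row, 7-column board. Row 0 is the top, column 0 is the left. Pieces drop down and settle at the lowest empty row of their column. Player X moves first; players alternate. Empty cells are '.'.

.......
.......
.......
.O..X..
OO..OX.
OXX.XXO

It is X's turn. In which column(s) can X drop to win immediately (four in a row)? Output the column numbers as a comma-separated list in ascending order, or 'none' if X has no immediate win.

col 0: drop X → no win
col 1: drop X → no win
col 2: drop X → no win
col 3: drop X → WIN!
col 4: drop X → no win
col 5: drop X → no win
col 6: drop X → no win

Answer: 3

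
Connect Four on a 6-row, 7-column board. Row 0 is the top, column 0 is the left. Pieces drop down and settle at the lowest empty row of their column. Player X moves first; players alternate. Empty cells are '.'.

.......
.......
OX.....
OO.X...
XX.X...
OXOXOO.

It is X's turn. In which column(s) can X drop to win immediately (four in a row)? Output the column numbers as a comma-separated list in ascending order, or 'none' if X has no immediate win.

col 0: drop X → no win
col 1: drop X → no win
col 2: drop X → WIN!
col 3: drop X → WIN!
col 4: drop X → no win
col 5: drop X → no win
col 6: drop X → no win

Answer: 2,3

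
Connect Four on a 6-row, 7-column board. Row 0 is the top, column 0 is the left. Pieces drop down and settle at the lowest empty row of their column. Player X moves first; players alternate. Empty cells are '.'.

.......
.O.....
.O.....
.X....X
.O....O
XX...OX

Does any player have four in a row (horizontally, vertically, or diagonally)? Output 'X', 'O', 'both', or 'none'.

none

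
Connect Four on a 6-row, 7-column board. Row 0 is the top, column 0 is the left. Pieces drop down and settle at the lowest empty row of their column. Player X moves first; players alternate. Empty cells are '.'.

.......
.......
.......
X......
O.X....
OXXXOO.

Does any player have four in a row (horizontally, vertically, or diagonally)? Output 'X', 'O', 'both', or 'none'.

none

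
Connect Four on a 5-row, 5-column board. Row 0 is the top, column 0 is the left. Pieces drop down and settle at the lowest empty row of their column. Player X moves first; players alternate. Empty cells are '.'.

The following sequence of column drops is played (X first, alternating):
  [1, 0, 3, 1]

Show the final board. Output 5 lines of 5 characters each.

Move 1: X drops in col 1, lands at row 4
Move 2: O drops in col 0, lands at row 4
Move 3: X drops in col 3, lands at row 4
Move 4: O drops in col 1, lands at row 3

Answer: .....
.....
.....
.O...
OX.X.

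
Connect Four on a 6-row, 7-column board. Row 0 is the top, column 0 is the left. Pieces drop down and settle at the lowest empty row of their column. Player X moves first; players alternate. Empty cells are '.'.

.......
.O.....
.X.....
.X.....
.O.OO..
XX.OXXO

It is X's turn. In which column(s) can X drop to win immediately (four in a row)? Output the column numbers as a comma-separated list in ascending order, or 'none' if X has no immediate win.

Answer: none

Derivation:
col 0: drop X → no win
col 1: drop X → no win
col 2: drop X → no win
col 3: drop X → no win
col 4: drop X → no win
col 5: drop X → no win
col 6: drop X → no win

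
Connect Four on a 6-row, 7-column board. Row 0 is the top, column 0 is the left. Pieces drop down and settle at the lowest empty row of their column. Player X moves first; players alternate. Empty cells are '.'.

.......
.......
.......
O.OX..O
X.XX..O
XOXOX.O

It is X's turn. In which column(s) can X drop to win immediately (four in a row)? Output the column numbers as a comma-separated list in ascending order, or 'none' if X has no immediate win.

col 0: drop X → no win
col 1: drop X → WIN!
col 2: drop X → no win
col 3: drop X → no win
col 4: drop X → no win
col 5: drop X → no win
col 6: drop X → no win

Answer: 1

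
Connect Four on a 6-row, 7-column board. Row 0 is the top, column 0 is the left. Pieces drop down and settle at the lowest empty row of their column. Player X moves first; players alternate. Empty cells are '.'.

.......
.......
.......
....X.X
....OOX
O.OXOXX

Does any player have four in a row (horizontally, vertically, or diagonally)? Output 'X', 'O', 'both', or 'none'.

none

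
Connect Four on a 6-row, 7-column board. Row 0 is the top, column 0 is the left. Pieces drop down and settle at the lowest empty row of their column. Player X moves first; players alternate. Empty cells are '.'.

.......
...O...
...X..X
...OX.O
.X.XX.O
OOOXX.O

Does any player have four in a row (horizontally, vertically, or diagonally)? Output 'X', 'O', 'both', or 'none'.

none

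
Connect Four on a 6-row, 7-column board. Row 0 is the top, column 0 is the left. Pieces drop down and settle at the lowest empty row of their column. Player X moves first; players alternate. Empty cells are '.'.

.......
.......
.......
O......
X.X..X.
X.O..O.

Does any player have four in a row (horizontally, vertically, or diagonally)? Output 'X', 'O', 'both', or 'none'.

none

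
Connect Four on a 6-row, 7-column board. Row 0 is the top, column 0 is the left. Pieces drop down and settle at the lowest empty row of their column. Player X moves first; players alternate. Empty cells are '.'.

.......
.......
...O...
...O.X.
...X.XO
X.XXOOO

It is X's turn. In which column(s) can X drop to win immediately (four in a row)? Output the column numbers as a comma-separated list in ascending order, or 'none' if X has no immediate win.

Answer: 1

Derivation:
col 0: drop X → no win
col 1: drop X → WIN!
col 2: drop X → no win
col 3: drop X → no win
col 4: drop X → no win
col 5: drop X → no win
col 6: drop X → no win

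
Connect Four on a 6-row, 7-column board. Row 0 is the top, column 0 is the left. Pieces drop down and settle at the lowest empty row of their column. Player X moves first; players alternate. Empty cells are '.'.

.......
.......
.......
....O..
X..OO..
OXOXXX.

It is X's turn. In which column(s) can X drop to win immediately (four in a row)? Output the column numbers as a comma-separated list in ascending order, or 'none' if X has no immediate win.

Answer: 6

Derivation:
col 0: drop X → no win
col 1: drop X → no win
col 2: drop X → no win
col 3: drop X → no win
col 4: drop X → no win
col 5: drop X → no win
col 6: drop X → WIN!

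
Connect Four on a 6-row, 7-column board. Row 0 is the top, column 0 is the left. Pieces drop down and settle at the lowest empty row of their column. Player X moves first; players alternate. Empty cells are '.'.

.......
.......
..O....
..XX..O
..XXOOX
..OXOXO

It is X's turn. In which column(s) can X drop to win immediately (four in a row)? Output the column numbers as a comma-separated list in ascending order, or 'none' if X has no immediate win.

Answer: 3

Derivation:
col 0: drop X → no win
col 1: drop X → no win
col 2: drop X → no win
col 3: drop X → WIN!
col 4: drop X → no win
col 5: drop X → no win
col 6: drop X → no win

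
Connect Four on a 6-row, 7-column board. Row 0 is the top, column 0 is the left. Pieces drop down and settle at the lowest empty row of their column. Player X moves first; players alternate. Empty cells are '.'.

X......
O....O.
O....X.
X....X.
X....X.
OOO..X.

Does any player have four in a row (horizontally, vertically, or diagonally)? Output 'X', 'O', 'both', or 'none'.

X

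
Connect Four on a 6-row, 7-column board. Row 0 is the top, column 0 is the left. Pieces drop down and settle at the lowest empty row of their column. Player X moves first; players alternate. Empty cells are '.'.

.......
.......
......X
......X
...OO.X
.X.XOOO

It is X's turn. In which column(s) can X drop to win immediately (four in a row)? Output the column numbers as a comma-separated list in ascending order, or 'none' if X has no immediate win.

col 0: drop X → no win
col 1: drop X → no win
col 2: drop X → no win
col 3: drop X → no win
col 4: drop X → no win
col 5: drop X → no win
col 6: drop X → WIN!

Answer: 6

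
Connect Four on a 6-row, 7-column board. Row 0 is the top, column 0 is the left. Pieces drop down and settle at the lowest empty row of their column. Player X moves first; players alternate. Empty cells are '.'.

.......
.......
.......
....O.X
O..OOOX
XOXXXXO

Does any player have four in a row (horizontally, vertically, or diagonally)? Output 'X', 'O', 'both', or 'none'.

X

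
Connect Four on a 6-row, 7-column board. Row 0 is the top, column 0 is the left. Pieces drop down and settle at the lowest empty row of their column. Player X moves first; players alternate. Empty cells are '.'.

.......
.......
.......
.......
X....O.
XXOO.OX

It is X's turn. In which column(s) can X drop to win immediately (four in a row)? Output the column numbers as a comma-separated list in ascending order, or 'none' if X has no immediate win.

col 0: drop X → no win
col 1: drop X → no win
col 2: drop X → no win
col 3: drop X → no win
col 4: drop X → no win
col 5: drop X → no win
col 6: drop X → no win

Answer: none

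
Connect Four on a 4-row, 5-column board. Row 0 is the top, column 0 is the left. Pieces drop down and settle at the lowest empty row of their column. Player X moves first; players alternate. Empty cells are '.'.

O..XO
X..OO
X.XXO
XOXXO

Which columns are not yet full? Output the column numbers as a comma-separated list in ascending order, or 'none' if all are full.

Answer: 1,2

Derivation:
col 0: top cell = 'O' → FULL
col 1: top cell = '.' → open
col 2: top cell = '.' → open
col 3: top cell = 'X' → FULL
col 4: top cell = 'O' → FULL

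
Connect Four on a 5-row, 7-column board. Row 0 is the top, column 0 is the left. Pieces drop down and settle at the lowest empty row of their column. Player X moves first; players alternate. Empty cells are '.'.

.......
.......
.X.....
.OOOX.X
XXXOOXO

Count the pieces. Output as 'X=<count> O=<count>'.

X=7 O=6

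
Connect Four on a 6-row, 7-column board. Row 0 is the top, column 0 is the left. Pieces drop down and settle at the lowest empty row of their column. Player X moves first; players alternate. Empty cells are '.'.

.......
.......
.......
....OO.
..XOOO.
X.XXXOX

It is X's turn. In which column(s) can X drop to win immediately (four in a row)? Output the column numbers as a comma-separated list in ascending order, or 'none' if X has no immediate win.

col 0: drop X → no win
col 1: drop X → WIN!
col 2: drop X → no win
col 3: drop X → no win
col 4: drop X → no win
col 5: drop X → no win
col 6: drop X → no win

Answer: 1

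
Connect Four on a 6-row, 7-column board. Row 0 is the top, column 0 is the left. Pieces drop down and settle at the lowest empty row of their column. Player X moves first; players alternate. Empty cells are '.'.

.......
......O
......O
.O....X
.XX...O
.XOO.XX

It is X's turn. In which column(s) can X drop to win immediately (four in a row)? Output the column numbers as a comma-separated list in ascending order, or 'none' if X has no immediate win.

Answer: none

Derivation:
col 0: drop X → no win
col 1: drop X → no win
col 2: drop X → no win
col 3: drop X → no win
col 4: drop X → no win
col 5: drop X → no win
col 6: drop X → no win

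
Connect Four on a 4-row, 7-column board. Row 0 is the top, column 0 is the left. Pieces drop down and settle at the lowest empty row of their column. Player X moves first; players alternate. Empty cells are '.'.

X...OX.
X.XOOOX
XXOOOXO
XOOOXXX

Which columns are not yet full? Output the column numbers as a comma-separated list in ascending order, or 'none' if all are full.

col 0: top cell = 'X' → FULL
col 1: top cell = '.' → open
col 2: top cell = '.' → open
col 3: top cell = '.' → open
col 4: top cell = 'O' → FULL
col 5: top cell = 'X' → FULL
col 6: top cell = '.' → open

Answer: 1,2,3,6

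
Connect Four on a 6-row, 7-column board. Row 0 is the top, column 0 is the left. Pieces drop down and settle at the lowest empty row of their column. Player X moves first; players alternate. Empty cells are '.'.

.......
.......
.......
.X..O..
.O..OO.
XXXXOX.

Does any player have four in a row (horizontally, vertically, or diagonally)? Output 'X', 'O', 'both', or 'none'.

X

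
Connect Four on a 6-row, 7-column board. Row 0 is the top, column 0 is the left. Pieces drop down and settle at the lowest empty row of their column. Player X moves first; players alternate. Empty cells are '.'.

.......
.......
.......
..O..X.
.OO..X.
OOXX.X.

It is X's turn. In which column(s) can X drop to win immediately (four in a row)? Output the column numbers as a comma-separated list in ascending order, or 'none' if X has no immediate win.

Answer: 4,5

Derivation:
col 0: drop X → no win
col 1: drop X → no win
col 2: drop X → no win
col 3: drop X → no win
col 4: drop X → WIN!
col 5: drop X → WIN!
col 6: drop X → no win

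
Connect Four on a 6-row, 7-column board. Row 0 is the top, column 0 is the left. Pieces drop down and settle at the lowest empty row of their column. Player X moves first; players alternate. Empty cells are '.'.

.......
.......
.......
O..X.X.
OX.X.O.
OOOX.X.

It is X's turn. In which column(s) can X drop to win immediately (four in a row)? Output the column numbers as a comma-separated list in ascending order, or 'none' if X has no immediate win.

col 0: drop X → no win
col 1: drop X → no win
col 2: drop X → no win
col 3: drop X → WIN!
col 4: drop X → no win
col 5: drop X → no win
col 6: drop X → no win

Answer: 3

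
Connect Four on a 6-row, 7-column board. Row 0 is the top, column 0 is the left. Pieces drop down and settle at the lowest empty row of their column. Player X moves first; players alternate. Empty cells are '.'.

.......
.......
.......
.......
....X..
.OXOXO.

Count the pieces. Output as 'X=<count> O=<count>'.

X=3 O=3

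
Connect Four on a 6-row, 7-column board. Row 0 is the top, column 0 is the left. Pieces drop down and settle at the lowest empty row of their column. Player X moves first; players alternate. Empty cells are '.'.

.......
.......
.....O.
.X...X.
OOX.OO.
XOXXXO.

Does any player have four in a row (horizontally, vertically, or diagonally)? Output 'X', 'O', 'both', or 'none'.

none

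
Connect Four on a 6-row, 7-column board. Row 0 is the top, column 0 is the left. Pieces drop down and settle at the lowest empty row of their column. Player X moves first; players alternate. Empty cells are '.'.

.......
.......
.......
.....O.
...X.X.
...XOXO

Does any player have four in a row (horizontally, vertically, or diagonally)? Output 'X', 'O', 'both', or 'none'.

none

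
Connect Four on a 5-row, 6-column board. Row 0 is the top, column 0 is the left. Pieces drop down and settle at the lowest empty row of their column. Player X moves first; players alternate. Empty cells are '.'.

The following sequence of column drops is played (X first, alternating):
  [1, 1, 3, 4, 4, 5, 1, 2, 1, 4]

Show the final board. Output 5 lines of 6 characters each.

Answer: ......
.X....
.X..O.
.O..X.
.XOXOO

Derivation:
Move 1: X drops in col 1, lands at row 4
Move 2: O drops in col 1, lands at row 3
Move 3: X drops in col 3, lands at row 4
Move 4: O drops in col 4, lands at row 4
Move 5: X drops in col 4, lands at row 3
Move 6: O drops in col 5, lands at row 4
Move 7: X drops in col 1, lands at row 2
Move 8: O drops in col 2, lands at row 4
Move 9: X drops in col 1, lands at row 1
Move 10: O drops in col 4, lands at row 2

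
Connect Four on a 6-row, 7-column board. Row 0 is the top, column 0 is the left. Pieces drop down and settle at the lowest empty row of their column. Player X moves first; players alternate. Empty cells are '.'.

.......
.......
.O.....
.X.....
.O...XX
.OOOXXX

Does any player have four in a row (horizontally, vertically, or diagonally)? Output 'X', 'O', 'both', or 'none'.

none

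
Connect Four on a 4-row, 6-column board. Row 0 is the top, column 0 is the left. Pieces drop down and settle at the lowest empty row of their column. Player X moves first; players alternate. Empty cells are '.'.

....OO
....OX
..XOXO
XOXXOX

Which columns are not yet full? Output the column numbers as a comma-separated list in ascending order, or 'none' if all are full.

Answer: 0,1,2,3

Derivation:
col 0: top cell = '.' → open
col 1: top cell = '.' → open
col 2: top cell = '.' → open
col 3: top cell = '.' → open
col 4: top cell = 'O' → FULL
col 5: top cell = 'O' → FULL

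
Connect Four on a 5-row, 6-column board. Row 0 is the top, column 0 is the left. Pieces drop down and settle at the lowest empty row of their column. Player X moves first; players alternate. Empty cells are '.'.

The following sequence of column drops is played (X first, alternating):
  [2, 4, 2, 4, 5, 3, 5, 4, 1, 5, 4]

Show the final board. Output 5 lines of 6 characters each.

Answer: ......
....X.
....OO
..X.OX
.XXOOX

Derivation:
Move 1: X drops in col 2, lands at row 4
Move 2: O drops in col 4, lands at row 4
Move 3: X drops in col 2, lands at row 3
Move 4: O drops in col 4, lands at row 3
Move 5: X drops in col 5, lands at row 4
Move 6: O drops in col 3, lands at row 4
Move 7: X drops in col 5, lands at row 3
Move 8: O drops in col 4, lands at row 2
Move 9: X drops in col 1, lands at row 4
Move 10: O drops in col 5, lands at row 2
Move 11: X drops in col 4, lands at row 1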